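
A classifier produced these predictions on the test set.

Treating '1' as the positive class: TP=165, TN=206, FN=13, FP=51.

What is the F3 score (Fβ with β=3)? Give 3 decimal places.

0.908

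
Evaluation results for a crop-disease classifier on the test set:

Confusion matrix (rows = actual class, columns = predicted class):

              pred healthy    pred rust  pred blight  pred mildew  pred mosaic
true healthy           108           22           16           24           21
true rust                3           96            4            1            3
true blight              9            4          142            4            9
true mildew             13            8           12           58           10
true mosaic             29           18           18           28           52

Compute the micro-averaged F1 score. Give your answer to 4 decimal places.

0.6404

Micro-averaging pools counts across classes: ΣTP=456, ΣFP=256, ΣFN=256.
Micro-F1 score = 2·TP/(2·TP+FP+FN) on pooled counts = 0.6404 (equals overall accuracy in single-label multiclass).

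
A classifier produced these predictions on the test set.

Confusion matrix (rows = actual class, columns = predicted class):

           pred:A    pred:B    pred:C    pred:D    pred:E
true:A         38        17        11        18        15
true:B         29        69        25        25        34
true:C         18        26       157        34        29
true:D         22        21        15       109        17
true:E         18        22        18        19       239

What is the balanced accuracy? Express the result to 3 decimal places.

0.541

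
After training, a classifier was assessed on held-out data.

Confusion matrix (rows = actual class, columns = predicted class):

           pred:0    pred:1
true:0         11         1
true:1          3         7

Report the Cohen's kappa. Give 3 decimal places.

Observed agreement pₒ = trace/N = 18/22 = 0.8182
Expected agreement pₑ = Σ (rowᵢ·colᵢ)/N² = (12·14 + 10·8)/22² = 0.5124
κ = (pₒ − pₑ)/(1 − pₑ) = (0.8182 − 0.5124)/(1 − 0.5124) = 0.627

0.627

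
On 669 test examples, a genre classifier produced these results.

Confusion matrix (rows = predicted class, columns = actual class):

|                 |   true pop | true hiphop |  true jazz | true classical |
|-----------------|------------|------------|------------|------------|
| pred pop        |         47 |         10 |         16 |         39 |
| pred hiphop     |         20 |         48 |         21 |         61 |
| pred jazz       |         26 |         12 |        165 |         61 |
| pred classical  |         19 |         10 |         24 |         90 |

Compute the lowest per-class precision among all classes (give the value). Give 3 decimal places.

0.320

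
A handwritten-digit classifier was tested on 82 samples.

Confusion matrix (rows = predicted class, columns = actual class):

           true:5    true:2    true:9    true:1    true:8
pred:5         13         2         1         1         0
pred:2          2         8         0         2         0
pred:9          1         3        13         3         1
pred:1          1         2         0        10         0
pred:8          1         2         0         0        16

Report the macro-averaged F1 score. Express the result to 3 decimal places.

0.723

Per-class F1 score (2·TP/(2·TP+FP+FN)):
  5: TP=13, FP=2+1+1+0=4, FN=2+1+1+1=5 → 26/35 = 0.7429
  2: TP=8, FP=2+0+2+0=4, FN=2+3+2+2=9 → 16/29 = 0.5517
  9: TP=13, FP=1+3+3+1=8, FN=1+0+0+0=1 → 26/35 = 0.7429
  1: TP=10, FP=1+2+0+0=3, FN=1+2+3+0=6 → 20/29 = 0.6897
  8: TP=16, FP=1+2+0+0=3, FN=0+0+1+0=1 → 32/36 = 0.8889
Macro-F1 score = mean = (0.7429 + 0.5517 + 0.7429 + 0.6897 + 0.8889) / 5 = 0.723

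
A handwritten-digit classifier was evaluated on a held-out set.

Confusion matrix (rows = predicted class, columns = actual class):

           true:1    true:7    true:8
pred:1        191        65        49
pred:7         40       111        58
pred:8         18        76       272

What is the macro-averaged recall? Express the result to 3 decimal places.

0.642

Per-class recall (TP/(TP+FN)):
  1: TP=191, FN=40+18=58 → 191/249 = 0.7671
  7: TP=111, FN=65+76=141 → 111/252 = 0.4405
  8: TP=272, FN=49+58=107 → 272/379 = 0.7177
Macro-recall = mean = (0.7671 + 0.4405 + 0.7177) / 3 = 0.642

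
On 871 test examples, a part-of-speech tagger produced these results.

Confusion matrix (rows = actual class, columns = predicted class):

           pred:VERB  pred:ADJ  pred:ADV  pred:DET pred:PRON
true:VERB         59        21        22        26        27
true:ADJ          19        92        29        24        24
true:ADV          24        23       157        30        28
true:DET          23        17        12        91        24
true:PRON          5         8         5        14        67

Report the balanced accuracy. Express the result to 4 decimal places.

0.5382

Balanced accuracy = mean of per-class recall.
  VERB: recall = 59/155 = 0.38065
  ADJ: recall = 92/188 = 0.48936
  ADV: recall = 157/262 = 0.59924
  DET: recall = 91/167 = 0.54491
  PRON: recall = 67/99 = 0.67677
Mean = (0.38065 + 0.48936 + 0.59924 + 0.54491 + 0.67677) / 5 = 0.5382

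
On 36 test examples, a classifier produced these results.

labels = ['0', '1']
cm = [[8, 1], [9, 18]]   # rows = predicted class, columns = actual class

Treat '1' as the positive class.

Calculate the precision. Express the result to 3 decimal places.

Precision = TP/(TP+FP) = 18/(18+9) = 18/27 = 0.667

0.667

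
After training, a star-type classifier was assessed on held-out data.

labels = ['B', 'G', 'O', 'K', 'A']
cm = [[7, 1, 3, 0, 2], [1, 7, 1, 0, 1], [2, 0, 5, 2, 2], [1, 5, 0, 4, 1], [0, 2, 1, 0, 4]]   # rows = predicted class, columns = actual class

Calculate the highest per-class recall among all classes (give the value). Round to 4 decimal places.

0.6667

Per-class recall (TP/(TP+FN)):
  B: TP=7, FN=1+2+1+0=4 → 7/11 = 0.63636
  G: TP=7, FN=1+0+5+2=8 → 7/15 = 0.46667
  O: TP=5, FN=3+1+0+1=5 → 5/10 = 0.50000
  K: TP=4, FN=0+0+2+0=2 → 4/6 = 0.66667
  A: TP=4, FN=2+1+2+1=6 → 4/10 = 0.40000
Highest is class 'K' with recall = 0.6667.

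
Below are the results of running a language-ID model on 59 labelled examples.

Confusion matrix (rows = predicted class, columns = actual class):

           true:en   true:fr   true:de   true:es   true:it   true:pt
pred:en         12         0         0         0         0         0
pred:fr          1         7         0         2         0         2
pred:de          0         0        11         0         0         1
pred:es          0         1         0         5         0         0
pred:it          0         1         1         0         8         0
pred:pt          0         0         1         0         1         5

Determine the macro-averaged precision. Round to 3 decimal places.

0.808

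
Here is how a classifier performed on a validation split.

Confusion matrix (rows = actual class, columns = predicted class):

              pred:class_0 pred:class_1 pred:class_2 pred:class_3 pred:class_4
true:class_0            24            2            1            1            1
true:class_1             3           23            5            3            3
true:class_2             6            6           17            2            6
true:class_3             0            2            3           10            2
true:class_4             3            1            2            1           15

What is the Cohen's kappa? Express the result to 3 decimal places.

0.528

Observed agreement pₒ = trace/N = 89/142 = 0.6268
Expected agreement pₑ = Σ (rowᵢ·colᵢ)/N² = (29·36 + 37·34 + 37·28 + 17·17 + 22·27)/142² = 0.2093
κ = (pₒ − pₑ)/(1 − pₑ) = (0.6268 − 0.2093)/(1 − 0.2093) = 0.528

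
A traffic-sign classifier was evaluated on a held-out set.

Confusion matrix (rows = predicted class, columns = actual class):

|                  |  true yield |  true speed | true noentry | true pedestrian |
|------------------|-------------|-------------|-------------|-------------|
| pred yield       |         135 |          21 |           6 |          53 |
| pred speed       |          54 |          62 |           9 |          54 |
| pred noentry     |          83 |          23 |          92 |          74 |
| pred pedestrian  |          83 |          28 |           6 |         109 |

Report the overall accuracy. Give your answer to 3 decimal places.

0.446

Accuracy = trace / total = (135+62+92+109=398) / 892 = 398/892 = 0.446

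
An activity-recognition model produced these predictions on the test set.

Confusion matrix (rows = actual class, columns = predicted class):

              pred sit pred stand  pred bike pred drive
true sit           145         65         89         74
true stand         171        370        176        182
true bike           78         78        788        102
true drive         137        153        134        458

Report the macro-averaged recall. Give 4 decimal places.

0.5182

Per-class recall (TP/(TP+FN)):
  sit: TP=145, FN=65+89+74=228 → 145/373 = 0.38874
  stand: TP=370, FN=171+176+182=529 → 370/899 = 0.41157
  bike: TP=788, FN=78+78+102=258 → 788/1046 = 0.75335
  drive: TP=458, FN=137+153+134=424 → 458/882 = 0.51927
Macro-recall = mean = (0.38874 + 0.41157 + 0.75335 + 0.51927) / 4 = 0.5182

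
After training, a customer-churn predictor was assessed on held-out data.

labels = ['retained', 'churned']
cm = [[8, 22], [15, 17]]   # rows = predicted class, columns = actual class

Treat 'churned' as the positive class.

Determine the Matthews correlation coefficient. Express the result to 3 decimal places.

MCC = (TP·TN − FP·FN) / √((TP+FP)(TP+FN)(TN+FP)(TN+FN))
Numerator = 17·8 − 15·22 = -194
Denominator = √(32·39·23·30) = √861120 = 927.9655
MCC = -194 / 927.9655 = -0.209

-0.209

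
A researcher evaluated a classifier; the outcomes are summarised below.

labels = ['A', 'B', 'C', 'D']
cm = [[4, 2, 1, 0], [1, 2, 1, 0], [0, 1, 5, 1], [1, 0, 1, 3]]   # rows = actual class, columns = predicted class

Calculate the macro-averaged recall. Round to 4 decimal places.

0.5964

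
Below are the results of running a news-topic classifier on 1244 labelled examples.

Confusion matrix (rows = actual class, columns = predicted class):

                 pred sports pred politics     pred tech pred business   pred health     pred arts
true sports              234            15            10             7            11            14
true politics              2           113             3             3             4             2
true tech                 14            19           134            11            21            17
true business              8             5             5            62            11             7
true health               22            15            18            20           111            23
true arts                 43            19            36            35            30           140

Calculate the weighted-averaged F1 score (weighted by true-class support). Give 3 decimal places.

0.632

Per-class F1 score (2·TP/(2·TP+FP+FN)):
  sports: TP=234, FP=2+14+8+22+43=89, FN=15+10+7+11+14=57 → 468/614 = 0.7622
  politics: TP=113, FP=15+19+5+15+19=73, FN=2+3+3+4+2=14 → 226/313 = 0.7220
  tech: TP=134, FP=10+3+5+18+36=72, FN=14+19+11+21+17=82 → 268/422 = 0.6351
  business: TP=62, FP=7+3+11+20+35=76, FN=8+5+5+11+7=36 → 124/236 = 0.5254
  health: TP=111, FP=11+4+21+11+30=77, FN=22+15+18+20+23=98 → 222/397 = 0.5592
  arts: TP=140, FP=14+2+17+7+23=63, FN=43+19+36+35+30=163 → 280/506 = 0.5534
Weighted-F1 score = Σ (supportᵢ/N)·F1 scoreᵢ with N=1244: (291/1244)·0.7622 + (127/1244)·0.7220 + (216/1244)·0.6351 + (98/1244)·0.5254 + (209/1244)·0.5592 + (303/1244)·0.5534 = 0.632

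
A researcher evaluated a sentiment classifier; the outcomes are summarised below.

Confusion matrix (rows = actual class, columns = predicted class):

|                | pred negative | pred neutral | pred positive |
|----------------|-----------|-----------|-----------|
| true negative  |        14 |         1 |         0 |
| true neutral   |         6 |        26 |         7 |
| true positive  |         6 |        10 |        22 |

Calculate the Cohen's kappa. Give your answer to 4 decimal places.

0.5008

Observed agreement pₒ = trace/N = 62/92 = 0.67391
Expected agreement pₑ = Σ (rowᵢ·colᵢ)/N² = (15·26 + 39·37 + 38·29)/92² = 0.34676
κ = (pₒ − pₑ)/(1 − pₑ) = (0.67391 − 0.34676)/(1 − 0.34676) = 0.5008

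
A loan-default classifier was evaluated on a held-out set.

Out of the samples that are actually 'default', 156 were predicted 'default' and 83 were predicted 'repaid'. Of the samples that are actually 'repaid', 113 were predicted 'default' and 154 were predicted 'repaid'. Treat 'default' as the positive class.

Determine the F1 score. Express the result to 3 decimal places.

Precision = TP/(TP+FP) = 156/269 = 0.5799
Recall = TP/(TP+FN) = 156/239 = 0.6527
F1 = 2·TP/(2·TP+FP+FN) = 312/508 = 0.614

0.614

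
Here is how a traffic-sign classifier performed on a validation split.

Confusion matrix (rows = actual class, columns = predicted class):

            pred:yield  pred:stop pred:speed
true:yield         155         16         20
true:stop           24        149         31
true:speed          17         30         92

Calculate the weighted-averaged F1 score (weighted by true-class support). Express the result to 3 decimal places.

Per-class F1 score (2·TP/(2·TP+FP+FN)):
  yield: TP=155, FP=24+17=41, FN=16+20=36 → 310/387 = 0.8010
  stop: TP=149, FP=16+30=46, FN=24+31=55 → 298/399 = 0.7469
  speed: TP=92, FP=20+31=51, FN=17+30=47 → 184/282 = 0.6525
Weighted-F1 score = Σ (supportᵢ/N)·F1 scoreᵢ with N=534: (191/534)·0.8010 + (204/534)·0.7469 + (139/534)·0.6525 = 0.742

0.742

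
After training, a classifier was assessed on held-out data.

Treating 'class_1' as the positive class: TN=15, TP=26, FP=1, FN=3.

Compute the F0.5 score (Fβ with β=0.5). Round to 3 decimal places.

0.949

Fβ = (1+β²)·TP / ((1+β²)·TP + β²·FN + FP), with β²=1/4
= 1.25·26 / (1.25·26 + 0.25·3 + 1) = 0.949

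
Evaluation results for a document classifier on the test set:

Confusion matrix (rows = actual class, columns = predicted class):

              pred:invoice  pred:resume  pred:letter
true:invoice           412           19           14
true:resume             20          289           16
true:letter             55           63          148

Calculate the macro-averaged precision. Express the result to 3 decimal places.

0.819

Per-class precision (TP/(TP+FP)):
  invoice: TP=412, FP=20+55=75 → 412/487 = 0.8460
  resume: TP=289, FP=19+63=82 → 289/371 = 0.7790
  letter: TP=148, FP=14+16=30 → 148/178 = 0.8315
Macro-precision = mean = (0.8460 + 0.7790 + 0.8315) / 3 = 0.819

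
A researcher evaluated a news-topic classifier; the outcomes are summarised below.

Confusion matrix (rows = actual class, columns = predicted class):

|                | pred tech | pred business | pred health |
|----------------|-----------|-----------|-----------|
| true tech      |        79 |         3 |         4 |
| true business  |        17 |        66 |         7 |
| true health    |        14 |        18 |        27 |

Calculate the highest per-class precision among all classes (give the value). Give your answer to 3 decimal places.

0.759

Per-class precision (TP/(TP+FP)):
  tech: TP=79, FP=17+14=31 → 79/110 = 0.7182
  business: TP=66, FP=3+18=21 → 66/87 = 0.7586
  health: TP=27, FP=4+7=11 → 27/38 = 0.7105
Highest is class 'business' with precision = 0.759.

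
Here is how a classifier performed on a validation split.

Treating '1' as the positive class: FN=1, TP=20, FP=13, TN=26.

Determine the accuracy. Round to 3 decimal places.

0.767

Accuracy = (TP+TN)/N = (20+26)/60 = 0.767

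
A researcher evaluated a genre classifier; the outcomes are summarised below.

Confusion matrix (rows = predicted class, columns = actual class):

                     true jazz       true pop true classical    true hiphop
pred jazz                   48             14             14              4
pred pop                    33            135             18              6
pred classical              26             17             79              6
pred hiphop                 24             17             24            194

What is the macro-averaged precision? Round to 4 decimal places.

Per-class precision (TP/(TP+FP)):
  jazz: TP=48, FP=14+14+4=32 → 48/80 = 0.60000
  pop: TP=135, FP=33+18+6=57 → 135/192 = 0.70313
  classical: TP=79, FP=26+17+6=49 → 79/128 = 0.61719
  hiphop: TP=194, FP=24+17+24=65 → 194/259 = 0.74903
Macro-precision = mean = (0.60000 + 0.70313 + 0.61719 + 0.74903) / 4 = 0.6673

0.6673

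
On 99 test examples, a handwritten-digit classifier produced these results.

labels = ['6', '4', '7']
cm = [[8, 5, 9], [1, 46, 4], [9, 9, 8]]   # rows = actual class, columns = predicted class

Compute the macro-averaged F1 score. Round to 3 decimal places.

Per-class F1 score (2·TP/(2·TP+FP+FN)):
  6: TP=8, FP=1+9=10, FN=5+9=14 → 16/40 = 0.4000
  4: TP=46, FP=5+9=14, FN=1+4=5 → 92/111 = 0.8288
  7: TP=8, FP=9+4=13, FN=9+9=18 → 16/47 = 0.3404
Macro-F1 score = mean = (0.4000 + 0.8288 + 0.3404) / 3 = 0.523

0.523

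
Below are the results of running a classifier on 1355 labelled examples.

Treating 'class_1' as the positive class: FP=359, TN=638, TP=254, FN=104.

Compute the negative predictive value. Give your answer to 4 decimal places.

NPV = TN/(TN+FN) = 638/(638+104) = 0.8598

0.8598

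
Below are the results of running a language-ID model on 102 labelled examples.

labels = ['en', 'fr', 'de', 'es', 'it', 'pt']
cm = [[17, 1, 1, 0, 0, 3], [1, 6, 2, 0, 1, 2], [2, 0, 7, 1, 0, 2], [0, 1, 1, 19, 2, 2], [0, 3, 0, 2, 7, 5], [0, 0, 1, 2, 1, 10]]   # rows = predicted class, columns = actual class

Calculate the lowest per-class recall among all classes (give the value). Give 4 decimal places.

0.4167

Per-class recall (TP/(TP+FN)):
  en: TP=17, FN=1+2+0+0+0=3 → 17/20 = 0.85000
  fr: TP=6, FN=1+0+1+3+0=5 → 6/11 = 0.54545
  de: TP=7, FN=1+2+1+0+1=5 → 7/12 = 0.58333
  es: TP=19, FN=0+0+1+2+2=5 → 19/24 = 0.79167
  it: TP=7, FN=0+1+0+2+1=4 → 7/11 = 0.63636
  pt: TP=10, FN=3+2+2+2+5=14 → 10/24 = 0.41667
Lowest is class 'pt' with recall = 0.4167.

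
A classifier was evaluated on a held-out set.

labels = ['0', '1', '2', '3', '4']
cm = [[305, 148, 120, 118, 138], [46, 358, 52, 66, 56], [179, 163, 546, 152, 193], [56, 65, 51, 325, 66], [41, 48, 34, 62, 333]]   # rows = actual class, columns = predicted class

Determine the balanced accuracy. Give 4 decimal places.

0.5300

Balanced accuracy = mean of per-class recall.
  0: recall = 305/829 = 0.36791
  1: recall = 358/578 = 0.61938
  2: recall = 546/1233 = 0.44282
  3: recall = 325/563 = 0.57726
  4: recall = 333/518 = 0.64286
Mean = (0.36791 + 0.61938 + 0.44282 + 0.57726 + 0.64286) / 5 = 0.5300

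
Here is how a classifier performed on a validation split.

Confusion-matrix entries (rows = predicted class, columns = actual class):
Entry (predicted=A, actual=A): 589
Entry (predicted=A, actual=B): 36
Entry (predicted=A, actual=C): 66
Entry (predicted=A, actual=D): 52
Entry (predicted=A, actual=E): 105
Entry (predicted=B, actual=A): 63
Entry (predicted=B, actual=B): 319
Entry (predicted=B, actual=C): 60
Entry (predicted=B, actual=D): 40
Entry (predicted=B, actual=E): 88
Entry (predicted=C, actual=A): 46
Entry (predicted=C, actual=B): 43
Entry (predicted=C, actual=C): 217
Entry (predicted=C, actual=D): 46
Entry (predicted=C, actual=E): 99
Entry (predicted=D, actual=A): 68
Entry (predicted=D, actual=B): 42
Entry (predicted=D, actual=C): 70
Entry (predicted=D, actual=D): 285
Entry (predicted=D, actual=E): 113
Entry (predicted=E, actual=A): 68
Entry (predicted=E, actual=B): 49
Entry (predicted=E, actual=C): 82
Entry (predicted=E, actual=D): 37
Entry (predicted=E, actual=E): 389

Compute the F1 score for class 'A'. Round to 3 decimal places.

0.700

F1 score = 2·TP/(2·TP+FP+FN).
A: TP=589, FP=36+66+52+105=259, FN=63+46+68+68=245 → 1178/1682 = 0.7004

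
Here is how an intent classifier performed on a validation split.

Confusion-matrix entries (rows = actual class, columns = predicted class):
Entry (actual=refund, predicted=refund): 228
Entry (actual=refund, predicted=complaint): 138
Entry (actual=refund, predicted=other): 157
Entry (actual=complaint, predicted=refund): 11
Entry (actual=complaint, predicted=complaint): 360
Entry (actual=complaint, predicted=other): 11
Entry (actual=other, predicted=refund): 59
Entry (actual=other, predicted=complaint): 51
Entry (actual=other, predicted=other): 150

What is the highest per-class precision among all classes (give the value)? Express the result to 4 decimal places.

Per-class precision (TP/(TP+FP)):
  refund: TP=228, FP=11+59=70 → 228/298 = 0.76510
  complaint: TP=360, FP=138+51=189 → 360/549 = 0.65574
  other: TP=150, FP=157+11=168 → 150/318 = 0.47170
Highest is class 'refund' with precision = 0.7651.

0.7651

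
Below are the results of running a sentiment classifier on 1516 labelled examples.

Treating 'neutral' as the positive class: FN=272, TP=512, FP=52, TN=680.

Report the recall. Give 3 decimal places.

0.653

Recall = TP/(TP+FN) = 512/(512+272) = 512/784 = 0.653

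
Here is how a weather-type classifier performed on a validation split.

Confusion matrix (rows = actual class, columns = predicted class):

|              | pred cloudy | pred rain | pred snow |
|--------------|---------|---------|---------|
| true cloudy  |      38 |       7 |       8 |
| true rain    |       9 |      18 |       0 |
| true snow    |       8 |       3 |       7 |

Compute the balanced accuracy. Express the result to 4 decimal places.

Balanced accuracy = mean of per-class recall.
  cloudy: recall = 38/53 = 0.71698
  rain: recall = 18/27 = 0.66667
  snow: recall = 7/18 = 0.38889
Mean = (0.71698 + 0.66667 + 0.38889) / 3 = 0.5908

0.5908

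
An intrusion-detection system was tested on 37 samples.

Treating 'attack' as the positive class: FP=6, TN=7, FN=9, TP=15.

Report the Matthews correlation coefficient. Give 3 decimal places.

0.158

MCC = (TP·TN − FP·FN) / √((TP+FP)(TP+FN)(TN+FP)(TN+FN))
Numerator = 15·7 − 6·9 = 51
Denominator = √(21·24·13·16) = √104832 = 323.7777
MCC = 51 / 323.7777 = 0.158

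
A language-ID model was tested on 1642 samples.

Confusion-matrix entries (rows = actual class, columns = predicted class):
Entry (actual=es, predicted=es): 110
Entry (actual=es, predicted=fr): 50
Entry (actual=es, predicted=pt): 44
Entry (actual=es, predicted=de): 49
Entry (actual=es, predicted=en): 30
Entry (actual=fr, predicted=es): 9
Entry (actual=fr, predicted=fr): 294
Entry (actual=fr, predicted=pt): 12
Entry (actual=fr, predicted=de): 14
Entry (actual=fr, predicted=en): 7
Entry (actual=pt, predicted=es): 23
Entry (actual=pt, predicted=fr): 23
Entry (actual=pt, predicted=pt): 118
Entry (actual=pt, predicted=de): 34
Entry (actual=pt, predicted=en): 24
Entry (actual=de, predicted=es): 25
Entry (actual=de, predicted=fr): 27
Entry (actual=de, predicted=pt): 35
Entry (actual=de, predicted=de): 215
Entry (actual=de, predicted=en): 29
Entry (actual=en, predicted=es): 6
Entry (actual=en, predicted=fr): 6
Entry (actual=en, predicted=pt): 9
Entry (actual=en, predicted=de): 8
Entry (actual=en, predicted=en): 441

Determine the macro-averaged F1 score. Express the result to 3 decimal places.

0.672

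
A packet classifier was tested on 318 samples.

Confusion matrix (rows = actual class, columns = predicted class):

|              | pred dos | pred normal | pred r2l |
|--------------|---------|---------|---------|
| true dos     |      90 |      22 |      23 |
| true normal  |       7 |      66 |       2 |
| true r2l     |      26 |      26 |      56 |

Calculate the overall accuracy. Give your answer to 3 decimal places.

Accuracy = trace / total = (90+66+56=212) / 318 = 212/318 = 0.667

0.667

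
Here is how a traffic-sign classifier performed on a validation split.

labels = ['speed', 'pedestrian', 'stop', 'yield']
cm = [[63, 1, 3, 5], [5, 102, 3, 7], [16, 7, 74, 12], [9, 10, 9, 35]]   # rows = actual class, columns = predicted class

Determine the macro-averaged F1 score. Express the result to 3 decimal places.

Per-class F1 score (2·TP/(2·TP+FP+FN)):
  speed: TP=63, FP=5+16+9=30, FN=1+3+5=9 → 126/165 = 0.7636
  pedestrian: TP=102, FP=1+7+10=18, FN=5+3+7=15 → 204/237 = 0.8608
  stop: TP=74, FP=3+3+9=15, FN=16+7+12=35 → 148/198 = 0.7475
  yield: TP=35, FP=5+7+12=24, FN=9+10+9=28 → 70/122 = 0.5738
Macro-F1 score = mean = (0.7636 + 0.8608 + 0.7475 + 0.5738) / 4 = 0.736

0.736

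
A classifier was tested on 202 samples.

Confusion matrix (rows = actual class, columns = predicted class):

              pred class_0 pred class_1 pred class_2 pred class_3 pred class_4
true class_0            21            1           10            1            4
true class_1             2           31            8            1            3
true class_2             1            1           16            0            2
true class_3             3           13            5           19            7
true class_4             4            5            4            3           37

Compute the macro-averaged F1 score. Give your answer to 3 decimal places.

Per-class F1 score (2·TP/(2·TP+FP+FN)):
  class_0: TP=21, FP=2+1+3+4=10, FN=1+10+1+4=16 → 42/68 = 0.6176
  class_1: TP=31, FP=1+1+13+5=20, FN=2+8+1+3=14 → 62/96 = 0.6458
  class_2: TP=16, FP=10+8+5+4=27, FN=1+1+0+2=4 → 32/63 = 0.5079
  class_3: TP=19, FP=1+1+0+3=5, FN=3+13+5+7=28 → 38/71 = 0.5352
  class_4: TP=37, FP=4+3+2+7=16, FN=4+5+4+3=16 → 74/106 = 0.6981
Macro-F1 score = mean = (0.6176 + 0.6458 + 0.5079 + 0.5352 + 0.6981) / 5 = 0.601

0.601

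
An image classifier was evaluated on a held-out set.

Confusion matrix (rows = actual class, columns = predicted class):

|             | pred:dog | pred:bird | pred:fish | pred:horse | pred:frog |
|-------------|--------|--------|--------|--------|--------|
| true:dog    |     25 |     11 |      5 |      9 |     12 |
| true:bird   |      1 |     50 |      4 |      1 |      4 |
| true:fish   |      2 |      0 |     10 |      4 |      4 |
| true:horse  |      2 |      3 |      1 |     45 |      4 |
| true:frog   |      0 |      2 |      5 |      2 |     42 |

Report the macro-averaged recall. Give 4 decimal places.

0.6757

Per-class recall (TP/(TP+FN)):
  dog: TP=25, FN=11+5+9+12=37 → 25/62 = 0.40323
  bird: TP=50, FN=1+4+1+4=10 → 50/60 = 0.83333
  fish: TP=10, FN=2+0+4+4=10 → 10/20 = 0.50000
  horse: TP=45, FN=2+3+1+4=10 → 45/55 = 0.81818
  frog: TP=42, FN=0+2+5+2=9 → 42/51 = 0.82353
Macro-recall = mean = (0.40323 + 0.83333 + 0.50000 + 0.81818 + 0.82353) / 5 = 0.6757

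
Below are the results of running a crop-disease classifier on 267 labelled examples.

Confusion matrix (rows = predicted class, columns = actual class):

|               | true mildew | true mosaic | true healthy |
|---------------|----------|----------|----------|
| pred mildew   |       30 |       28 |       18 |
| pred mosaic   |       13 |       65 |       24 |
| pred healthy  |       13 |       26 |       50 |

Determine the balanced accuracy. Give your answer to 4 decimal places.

Balanced accuracy = mean of per-class recall.
  mildew: recall = 30/56 = 0.53571
  mosaic: recall = 65/119 = 0.54622
  healthy: recall = 50/92 = 0.54348
Mean = (0.53571 + 0.54622 + 0.54348) / 3 = 0.5418

0.5418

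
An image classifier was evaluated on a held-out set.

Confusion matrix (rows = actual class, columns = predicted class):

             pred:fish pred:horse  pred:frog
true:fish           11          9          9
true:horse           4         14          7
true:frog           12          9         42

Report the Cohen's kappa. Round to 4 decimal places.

0.3079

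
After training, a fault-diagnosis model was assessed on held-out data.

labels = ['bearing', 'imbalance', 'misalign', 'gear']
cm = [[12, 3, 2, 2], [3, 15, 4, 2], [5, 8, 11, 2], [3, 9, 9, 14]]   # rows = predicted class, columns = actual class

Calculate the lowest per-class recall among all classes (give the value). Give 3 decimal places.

Per-class recall (TP/(TP+FN)):
  bearing: TP=12, FN=3+5+3=11 → 12/23 = 0.5217
  imbalance: TP=15, FN=3+8+9=20 → 15/35 = 0.4286
  misalign: TP=11, FN=2+4+9=15 → 11/26 = 0.4231
  gear: TP=14, FN=2+2+2=6 → 14/20 = 0.7000
Lowest is class 'misalign' with recall = 0.423.

0.423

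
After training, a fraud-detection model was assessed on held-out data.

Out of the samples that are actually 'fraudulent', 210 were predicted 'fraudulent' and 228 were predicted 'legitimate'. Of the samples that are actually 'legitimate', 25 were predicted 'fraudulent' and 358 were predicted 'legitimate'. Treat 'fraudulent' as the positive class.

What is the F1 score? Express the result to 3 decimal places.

0.624

Precision = TP/(TP+FP) = 210/235 = 0.8936
Recall = TP/(TP+FN) = 210/438 = 0.4795
F1 = 2·TP/(2·TP+FP+FN) = 420/673 = 0.624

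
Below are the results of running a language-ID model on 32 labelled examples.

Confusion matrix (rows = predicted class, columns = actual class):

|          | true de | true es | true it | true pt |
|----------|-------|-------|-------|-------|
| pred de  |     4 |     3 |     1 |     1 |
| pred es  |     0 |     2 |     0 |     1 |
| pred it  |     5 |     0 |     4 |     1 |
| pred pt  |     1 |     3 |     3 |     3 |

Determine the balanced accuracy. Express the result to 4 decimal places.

0.4125

Balanced accuracy = mean of per-class recall.
  de: recall = 4/10 = 0.40000
  es: recall = 2/8 = 0.25000
  it: recall = 4/8 = 0.50000
  pt: recall = 3/6 = 0.50000
Mean = (0.40000 + 0.25000 + 0.50000 + 0.50000) / 4 = 0.4125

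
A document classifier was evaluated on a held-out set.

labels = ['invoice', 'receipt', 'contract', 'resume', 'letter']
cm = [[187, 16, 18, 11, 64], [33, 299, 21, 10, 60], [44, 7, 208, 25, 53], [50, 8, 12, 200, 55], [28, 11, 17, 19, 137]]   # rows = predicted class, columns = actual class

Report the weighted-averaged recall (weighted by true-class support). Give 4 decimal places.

0.6472

Per-class recall (TP/(TP+FN)):
  invoice: TP=187, FN=33+44+50+28=155 → 187/342 = 0.54678
  receipt: TP=299, FN=16+7+8+11=42 → 299/341 = 0.87683
  contract: TP=208, FN=18+21+12+17=68 → 208/276 = 0.75362
  resume: TP=200, FN=11+10+25+19=65 → 200/265 = 0.75472
  letter: TP=137, FN=64+60+53+55=232 → 137/369 = 0.37127
Weighted-recall = Σ (supportᵢ/N)·recallᵢ with N=1593: (342/1593)·0.54678 + (341/1593)·0.87683 + (276/1593)·0.75362 + (265/1593)·0.75472 + (369/1593)·0.37127 = 0.6472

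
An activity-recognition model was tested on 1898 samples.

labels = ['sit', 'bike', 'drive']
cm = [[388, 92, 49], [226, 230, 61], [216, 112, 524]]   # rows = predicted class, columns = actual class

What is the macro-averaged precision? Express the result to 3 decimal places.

0.598

Per-class precision (TP/(TP+FP)):
  sit: TP=388, FP=92+49=141 → 388/529 = 0.7335
  bike: TP=230, FP=226+61=287 → 230/517 = 0.4449
  drive: TP=524, FP=216+112=328 → 524/852 = 0.6150
Macro-precision = mean = (0.7335 + 0.4449 + 0.6150) / 3 = 0.598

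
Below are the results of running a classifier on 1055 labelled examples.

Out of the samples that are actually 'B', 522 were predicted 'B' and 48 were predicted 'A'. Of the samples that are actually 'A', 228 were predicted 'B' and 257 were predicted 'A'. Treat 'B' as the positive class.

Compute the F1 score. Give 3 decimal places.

Precision = TP/(TP+FP) = 522/750 = 0.6960
Recall = TP/(TP+FN) = 522/570 = 0.9158
F1 = 2·TP/(2·TP+FP+FN) = 1044/1320 = 0.791

0.791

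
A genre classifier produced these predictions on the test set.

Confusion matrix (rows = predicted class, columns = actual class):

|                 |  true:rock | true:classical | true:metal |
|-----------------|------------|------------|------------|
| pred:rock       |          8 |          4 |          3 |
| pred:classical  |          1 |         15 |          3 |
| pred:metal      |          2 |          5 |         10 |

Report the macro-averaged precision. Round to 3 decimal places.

0.637

Per-class precision (TP/(TP+FP)):
  rock: TP=8, FP=4+3=7 → 8/15 = 0.5333
  classical: TP=15, FP=1+3=4 → 15/19 = 0.7895
  metal: TP=10, FP=2+5=7 → 10/17 = 0.5882
Macro-precision = mean = (0.5333 + 0.7895 + 0.5882) / 3 = 0.637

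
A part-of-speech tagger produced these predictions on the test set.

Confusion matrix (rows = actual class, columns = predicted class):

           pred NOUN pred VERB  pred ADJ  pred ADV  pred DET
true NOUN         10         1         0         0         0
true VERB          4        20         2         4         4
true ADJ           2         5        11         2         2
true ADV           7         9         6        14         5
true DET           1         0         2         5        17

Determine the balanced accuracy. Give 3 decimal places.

0.604

Balanced accuracy = mean of per-class recall.
  NOUN: recall = 10/11 = 0.9091
  VERB: recall = 20/34 = 0.5882
  ADJ: recall = 11/22 = 0.5000
  ADV: recall = 14/41 = 0.3415
  DET: recall = 17/25 = 0.6800
Mean = (0.9091 + 0.5882 + 0.5000 + 0.3415 + 0.6800) / 5 = 0.604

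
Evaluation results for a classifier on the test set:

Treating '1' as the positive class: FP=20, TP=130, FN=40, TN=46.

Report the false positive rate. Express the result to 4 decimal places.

0.3030

FPR = FP/(FP+TN) = 20/(20+46) = 0.3030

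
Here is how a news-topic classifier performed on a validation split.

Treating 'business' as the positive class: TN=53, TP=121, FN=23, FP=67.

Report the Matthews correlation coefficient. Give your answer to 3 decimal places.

MCC = (TP·TN − FP·FN) / √((TP+FP)(TP+FN)(TN+FP)(TN+FN))
Numerator = 121·53 − 67·23 = 4872
Denominator = √(188·144·120·76) = √246896640 = 15712.9450
MCC = 4872 / 15712.9450 = 0.310

0.310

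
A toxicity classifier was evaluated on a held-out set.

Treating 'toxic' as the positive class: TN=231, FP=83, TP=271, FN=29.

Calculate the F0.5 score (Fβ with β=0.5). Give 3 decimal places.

0.790

Fβ = (1+β²)·TP / ((1+β²)·TP + β²·FN + FP), with β²=1/4
= 1.25·271 / (1.25·271 + 0.25·29 + 83) = 0.790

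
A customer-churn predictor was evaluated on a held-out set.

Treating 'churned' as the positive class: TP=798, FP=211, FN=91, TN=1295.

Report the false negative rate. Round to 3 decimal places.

FNR = FN/(FN+TP) = 91/(91+798) = 0.102

0.102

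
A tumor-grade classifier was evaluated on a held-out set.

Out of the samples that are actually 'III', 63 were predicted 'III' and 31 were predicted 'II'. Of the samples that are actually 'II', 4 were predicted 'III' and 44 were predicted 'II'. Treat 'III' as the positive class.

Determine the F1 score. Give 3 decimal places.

0.783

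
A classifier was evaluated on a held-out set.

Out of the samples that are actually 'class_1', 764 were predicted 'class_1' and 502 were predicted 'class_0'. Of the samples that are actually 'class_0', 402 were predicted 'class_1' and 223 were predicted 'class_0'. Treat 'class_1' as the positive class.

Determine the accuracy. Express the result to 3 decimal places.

Accuracy = (TP+TN)/N = (764+223)/1891 = 0.522

0.522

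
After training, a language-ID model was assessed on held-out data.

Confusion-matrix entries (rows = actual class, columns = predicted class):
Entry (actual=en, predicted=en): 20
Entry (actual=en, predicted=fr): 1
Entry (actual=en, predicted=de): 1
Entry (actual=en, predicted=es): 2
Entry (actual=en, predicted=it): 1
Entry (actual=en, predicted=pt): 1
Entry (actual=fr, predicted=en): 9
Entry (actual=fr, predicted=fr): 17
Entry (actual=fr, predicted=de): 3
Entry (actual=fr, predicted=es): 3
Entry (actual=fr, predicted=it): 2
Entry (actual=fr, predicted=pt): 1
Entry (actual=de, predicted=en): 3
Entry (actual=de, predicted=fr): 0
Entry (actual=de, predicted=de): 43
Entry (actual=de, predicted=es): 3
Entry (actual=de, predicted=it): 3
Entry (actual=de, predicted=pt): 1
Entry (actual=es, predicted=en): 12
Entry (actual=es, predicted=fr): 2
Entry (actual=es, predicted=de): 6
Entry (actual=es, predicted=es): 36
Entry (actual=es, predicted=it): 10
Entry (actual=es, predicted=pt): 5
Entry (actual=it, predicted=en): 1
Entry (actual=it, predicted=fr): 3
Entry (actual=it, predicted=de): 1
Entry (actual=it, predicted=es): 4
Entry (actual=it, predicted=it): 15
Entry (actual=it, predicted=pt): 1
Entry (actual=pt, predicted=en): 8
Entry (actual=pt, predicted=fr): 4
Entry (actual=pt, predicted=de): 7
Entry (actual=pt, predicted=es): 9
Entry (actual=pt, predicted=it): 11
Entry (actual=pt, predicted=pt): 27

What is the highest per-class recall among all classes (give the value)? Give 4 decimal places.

0.8113

Per-class recall (TP/(TP+FN)):
  en: TP=20, FN=1+1+2+1+1=6 → 20/26 = 0.76923
  fr: TP=17, FN=9+3+3+2+1=18 → 17/35 = 0.48571
  de: TP=43, FN=3+0+3+3+1=10 → 43/53 = 0.81132
  es: TP=36, FN=12+2+6+10+5=35 → 36/71 = 0.50704
  it: TP=15, FN=1+3+1+4+1=10 → 15/25 = 0.60000
  pt: TP=27, FN=8+4+7+9+11=39 → 27/66 = 0.40909
Highest is class 'de' with recall = 0.8113.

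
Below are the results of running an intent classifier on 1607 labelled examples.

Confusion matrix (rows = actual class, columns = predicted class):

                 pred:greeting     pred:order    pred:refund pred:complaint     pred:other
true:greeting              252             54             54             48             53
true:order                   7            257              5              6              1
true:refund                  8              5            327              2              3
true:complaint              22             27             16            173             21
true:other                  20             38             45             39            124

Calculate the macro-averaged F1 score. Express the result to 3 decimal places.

0.690

Per-class F1 score (2·TP/(2·TP+FP+FN)):
  greeting: TP=252, FP=7+8+22+20=57, FN=54+54+48+53=209 → 504/770 = 0.6545
  order: TP=257, FP=54+5+27+38=124, FN=7+5+6+1=19 → 514/657 = 0.7823
  refund: TP=327, FP=54+5+16+45=120, FN=8+5+2+3=18 → 654/792 = 0.8258
  complaint: TP=173, FP=48+6+2+39=95, FN=22+27+16+21=86 → 346/527 = 0.6565
  other: TP=124, FP=53+1+3+21=78, FN=20+38+45+39=142 → 248/468 = 0.5299
Macro-F1 score = mean = (0.6545 + 0.7823 + 0.8258 + 0.6565 + 0.5299) / 5 = 0.690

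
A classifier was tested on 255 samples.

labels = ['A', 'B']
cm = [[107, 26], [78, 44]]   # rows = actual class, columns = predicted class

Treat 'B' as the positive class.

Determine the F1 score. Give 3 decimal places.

0.458

Precision = TP/(TP+FP) = 44/70 = 0.6286
Recall = TP/(TP+FN) = 44/122 = 0.3607
F1 = 2·TP/(2·TP+FP+FN) = 88/192 = 0.458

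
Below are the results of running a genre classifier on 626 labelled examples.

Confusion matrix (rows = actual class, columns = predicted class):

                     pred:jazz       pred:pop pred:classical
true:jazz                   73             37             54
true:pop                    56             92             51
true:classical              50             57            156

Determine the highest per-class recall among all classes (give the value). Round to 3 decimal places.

0.593

Per-class recall (TP/(TP+FN)):
  jazz: TP=73, FN=37+54=91 → 73/164 = 0.4451
  pop: TP=92, FN=56+51=107 → 92/199 = 0.4623
  classical: TP=156, FN=50+57=107 → 156/263 = 0.5932
Highest is class 'classical' with recall = 0.593.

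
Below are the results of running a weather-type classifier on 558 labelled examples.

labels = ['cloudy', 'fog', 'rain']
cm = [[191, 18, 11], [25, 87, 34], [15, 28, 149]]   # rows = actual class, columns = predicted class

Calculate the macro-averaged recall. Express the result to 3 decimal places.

Per-class recall (TP/(TP+FN)):
  cloudy: TP=191, FN=18+11=29 → 191/220 = 0.8682
  fog: TP=87, FN=25+34=59 → 87/146 = 0.5959
  rain: TP=149, FN=15+28=43 → 149/192 = 0.7760
Macro-recall = mean = (0.8682 + 0.5959 + 0.7760) / 3 = 0.747

0.747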